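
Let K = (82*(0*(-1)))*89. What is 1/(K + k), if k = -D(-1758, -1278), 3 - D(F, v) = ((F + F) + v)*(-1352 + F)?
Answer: 1/14909337 ≈ 6.7072e-8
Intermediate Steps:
D(F, v) = 3 - (-1352 + F)*(v + 2*F) (D(F, v) = 3 - ((F + F) + v)*(-1352 + F) = 3 - (2*F + v)*(-1352 + F) = 3 - (v + 2*F)*(-1352 + F) = 3 - (-1352 + F)*(v + 2*F))
K = 0 (K = (82*0)*89 = 0*89 = 0)
k = 14909337 (k = -(3 - 2*(-1758)² + 1352*(-1278) + 2704*(-1758) - 1*(-1758)*(-1278)) = -(3 - 2*3090564 - 1727856 - 4753632 - 2246724) = -(3 - 6181128 - 1727856 - 4753632 - 2246724) = -1*(-14909337) = 14909337)
1/(K + k) = 1/(0 + 14909337) = 1/14909337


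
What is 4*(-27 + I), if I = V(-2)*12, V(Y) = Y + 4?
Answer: -12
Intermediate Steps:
V(Y) = 4 + Y
I = 24 (I = (4 - 2)*12 = 2*12 = 24)
4*(-27 + I) = 4*(-27 + 24) = 4*(-3) = -12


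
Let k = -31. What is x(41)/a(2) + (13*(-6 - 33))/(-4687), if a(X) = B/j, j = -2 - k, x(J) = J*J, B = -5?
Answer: -228484028/23435 ≈ -9749.7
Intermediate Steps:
x(J) = J²
j = 29 (j = -2 - 1*(-31) = -2 + 31 = 29)
a(X) = -5/29
x(41)/a(2) + (13*(-6 - 33))/(-4687) = 41²/(-5/29) + (13*(-6 - 33))/(-4687) = 1681*(-29/5) + (13*(-39))*(-1/4687) = -48749/5 - 507*(-1/4687) = -48749/5 + 507/4687 = -228484028/23435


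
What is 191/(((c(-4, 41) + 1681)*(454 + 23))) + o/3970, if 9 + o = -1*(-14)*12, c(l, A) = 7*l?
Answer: 126126749/3130269570 ≈ 0.040293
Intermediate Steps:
o = 159 (o = -9 - 1*(-14)*12 = -9 + 14*12 = -9 + 168 = 159)
191/(((c(-4, 41) + 1681)*(454 + 23))) + o/3970 = 191/(((7*(-4) + 1681)*(454 + 23))) + 159/3970 = 191/(((-28 + 1681)*477)) + 159*(1/3970) = 191/((1653*477)) + 159/3970 = 191/788481 + 159/3970 = 126126749/3130269570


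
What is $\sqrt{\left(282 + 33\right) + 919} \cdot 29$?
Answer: $29 \sqrt{1234} \approx 1018.7$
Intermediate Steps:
$\sqrt{\left(282 + 33\right) + 919} \cdot 29 = \sqrt{315 + 919} \cdot 29 = \sqrt{1234} \cdot 29 = 29 \sqrt{1234}$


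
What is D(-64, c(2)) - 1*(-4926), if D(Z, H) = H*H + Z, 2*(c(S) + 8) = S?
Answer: 4911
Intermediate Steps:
c(S) = -8 + S/2
D(Z, H) = Z + H² (D(Z, H) = H² + Z = Z + H²)
D(-64, c(2)) - 1*(-4926) = (-64 + (-8 + (½)*2)²) - 1*(-4926) = (-64 + (-8 + 1)²) + 4926 = (-64 + (-7)²) + 4926 = (-64 + 49) + 4926 = -15 + 4926 = 4911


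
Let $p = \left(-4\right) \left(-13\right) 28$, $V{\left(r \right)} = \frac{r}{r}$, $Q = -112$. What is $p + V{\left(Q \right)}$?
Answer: $1457$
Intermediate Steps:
$V{\left(r \right)} = 1$
$p = 1456$ ($p = 52 \cdot 28 = 1456$)
$p + V{\left(Q \right)} = 1456 + 1 = 1457$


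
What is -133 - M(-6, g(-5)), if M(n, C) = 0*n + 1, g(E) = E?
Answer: -134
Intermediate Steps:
M(n, C) = 1 (M(n, C) = 0 + 1 = 1)
-133 - M(-6, g(-5)) = -133 - 1*1 = -133 - 1 = -134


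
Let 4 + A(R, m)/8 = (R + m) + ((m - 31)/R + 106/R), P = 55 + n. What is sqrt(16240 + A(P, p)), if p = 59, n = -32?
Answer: 12*sqrt(62123)/23 ≈ 130.04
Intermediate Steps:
P = 23 (P = 55 - 32 = 23)
A(R, m) = -32 + 8*R + 8*m + 848/R + 8*(-31 + m)/R (A(R, m) = -32 + 8*((R + m) + ((m - 31)/R + 106/R)) = -32 + 8*((R + m) + ((-31 + m)/R + 106/R)) = -32 + 8*((R + m) + (106/R + (-31 + m)/R)) = -32 + 8*(R + m + 106/R + (-31 + m)/R) = -32 + (8*R + 8*m + 848/R + 8*(-31 + m)/R) = -32 + 8*R + 8*m + 848/R + 8*(-31 + m)/R)
sqrt(16240 + A(P, p)) = sqrt(16240 + 8*(75 + 59 + 23*(-4 + 23 + 59))/23) = sqrt(16240 + 8*(1/23)*(75 + 59 + 23*78)) = sqrt(16240 + 8*(1/23)*(75 + 59 + 1794)) = sqrt(16240 + 8*(1/23)*1928) = sqrt(16240 + 15424/23) = sqrt(388944/23) = 12*sqrt(62123)/23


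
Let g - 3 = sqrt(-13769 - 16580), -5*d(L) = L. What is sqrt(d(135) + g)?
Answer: sqrt(-24 + I*sqrt(30349)) ≈ 8.7136 + 9.9964*I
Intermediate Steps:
d(L) = -L/5
g = 3 + I*sqrt(30349) (g = 3 + sqrt(-13769 - 16580) = 3 + sqrt(-30349) = 3 + I*sqrt(30349) ≈ 3.0 + 174.21*I)
sqrt(d(135) + g) = sqrt(-1/5*135 + (3 + I*sqrt(30349))) = sqrt(-27 + (3 + I*sqrt(30349))) = sqrt(-24 + I*sqrt(30349))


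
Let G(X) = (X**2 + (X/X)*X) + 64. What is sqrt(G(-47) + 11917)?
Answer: sqrt(14143) ≈ 118.92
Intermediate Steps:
G(X) = 64 + X + X**2 (G(X) = (X**2 + 1*X) + 64 = (X**2 + X) + 64 = (X + X**2) + 64 = 64 + X + X**2)
sqrt(G(-47) + 11917) = sqrt((64 - 47 + (-47)**2) + 11917) = sqrt((64 - 47 + 2209) + 11917) = sqrt(2226 + 11917) = sqrt(14143)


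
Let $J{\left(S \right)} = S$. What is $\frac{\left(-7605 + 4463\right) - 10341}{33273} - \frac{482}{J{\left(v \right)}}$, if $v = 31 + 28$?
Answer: $- \frac{16833083}{1963107} \approx -8.5747$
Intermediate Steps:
$v = 59$
$\frac{\left(-7605 + 4463\right) - 10341}{33273} - \frac{482}{J{\left(v \right)}} = \frac{\left(-7605 + 4463\right) - 10341}{33273} - \frac{482}{59} = \left(-3142 - 10341\right) \frac{1}{33273} - \frac{482}{59} = \left(-13483\right) \frac{1}{33273} - \frac{482}{59} = - \frac{13483}{33273} - \frac{482}{59} = - \frac{16833083}{1963107}$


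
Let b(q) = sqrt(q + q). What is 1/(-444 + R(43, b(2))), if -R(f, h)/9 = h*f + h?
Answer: -1/1236 ≈ -0.00080906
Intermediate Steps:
b(q) = sqrt(2)*sqrt(q) (b(q) = sqrt(2*q) = sqrt(2)*sqrt(q))
R(f, h) = -9*h - 9*f*h (R(f, h) = -9*(h*f + h) = -9*(f*h + h) = -9*(h + f*h) = -9*h - 9*f*h)
1/(-444 + R(43, b(2))) = 1/(-444 - 9*sqrt(2)*sqrt(2)*(1 + 43)) = 1/(-444 - 9*2*44) = 1/(-444 - 792) = 1/(-1236) = -1/1236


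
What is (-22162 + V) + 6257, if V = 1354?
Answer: -14551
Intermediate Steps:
(-22162 + V) + 6257 = (-22162 + 1354) + 6257 = -20808 + 6257 = -14551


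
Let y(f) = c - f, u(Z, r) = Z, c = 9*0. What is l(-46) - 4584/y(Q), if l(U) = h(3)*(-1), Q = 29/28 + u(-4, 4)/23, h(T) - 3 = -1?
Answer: 983662/185 ≈ 5317.1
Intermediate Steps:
c = 0
h(T) = 2 (h(T) = 3 - 1 = 2)
Q = 555/644 (Q = 29/28 - 4/23 = 555/644 ≈ 0.86180)
l(U) = -2 (l(U) = 2*(-1) = -2)
y(f) = -f (y(f) = 0 - f = -f)
l(-46) - 4584/y(Q) = -2 - 4584/((-1*555/644)) = -2 - 4584/(-555/644) = -2 - 4584*(-644)/555 = -2 - 1*(-984032/185) = -2 + 984032/185 = 983662/185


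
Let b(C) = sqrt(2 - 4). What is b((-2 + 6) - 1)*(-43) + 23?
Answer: 23 - 43*I*sqrt(2) ≈ 23.0 - 60.811*I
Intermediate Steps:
b(C) = I*sqrt(2) (b(C) = sqrt(-2) = I*sqrt(2))
b((-2 + 6) - 1)*(-43) + 23 = (I*sqrt(2))*(-43) + 23 = -43*I*sqrt(2) + 23 = 23 - 43*I*sqrt(2)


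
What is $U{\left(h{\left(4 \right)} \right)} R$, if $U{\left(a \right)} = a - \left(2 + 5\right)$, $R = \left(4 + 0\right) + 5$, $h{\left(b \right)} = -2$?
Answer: $-81$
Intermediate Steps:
$R = 9$ ($R = 4 + 5 = 9$)
$U{\left(a \right)} = -7 + a$ ($U{\left(a \right)} = a - 7 = -7 + a$)
$U{\left(h{\left(4 \right)} \right)} R = \left(-7 - 2\right) 9 = \left(-9\right) 9 = -81$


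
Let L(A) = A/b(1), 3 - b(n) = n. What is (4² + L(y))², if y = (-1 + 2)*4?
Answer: 324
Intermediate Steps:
b(n) = 3 - n
y = 4 (y = 1*4 = 4)
L(A) = A/2 (L(A) = A/(3 - 1*1) = A/(3 - 1) = A/2)
(4² + L(y))² = (4² + (½)*4)² = (16 + 2)² = 18² = 324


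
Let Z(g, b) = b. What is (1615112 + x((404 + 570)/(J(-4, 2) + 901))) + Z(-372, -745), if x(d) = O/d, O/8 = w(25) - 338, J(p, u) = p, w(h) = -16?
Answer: 784926577/487 ≈ 1.6118e+6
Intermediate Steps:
O = -2832 (O = 8*(-16 - 338) = 8*(-354) = -2832)
x(d) = -2832/d
(1615112 + x((404 + 570)/(J(-4, 2) + 901))) + Z(-372, -745) = (1615112 - 2832*(-4 + 901)/(404 + 570)) - 745 = (1615112 - 2832/(974/897)) - 745 = (1615112 - 2832/(974*(1/897))) - 745 = (1615112 - 2832/974/897) - 745 = (1615112 - 2832*897/974) - 745 = (1615112 - 1270152/487) - 745 = 785289392/487 - 745 = 784926577/487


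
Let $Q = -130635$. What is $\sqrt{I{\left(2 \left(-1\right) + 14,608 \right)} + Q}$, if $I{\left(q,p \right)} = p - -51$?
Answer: $2 i \sqrt{32494} \approx 360.52 i$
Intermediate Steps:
$I{\left(q,p \right)} = 51 + p$ ($I{\left(q,p \right)} = p + 51 = 51 + p$)
$\sqrt{I{\left(2 \left(-1\right) + 14,608 \right)} + Q} = \sqrt{\left(51 + 608\right) - 130635} = \sqrt{659 - 130635} = \sqrt{-129976} = 2 i \sqrt{32494}$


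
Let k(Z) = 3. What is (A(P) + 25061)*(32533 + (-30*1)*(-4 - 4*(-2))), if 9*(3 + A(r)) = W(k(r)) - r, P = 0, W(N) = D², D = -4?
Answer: 7310363194/9 ≈ 8.1226e+8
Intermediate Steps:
W(N) = 16 (W(N) = (-4)² = 16)
A(r) = -11/9 - r/9 (A(r) = -3 + (16 - r)/9 = -3 + (16/9 - r/9) = -11/9 - r/9)
(A(P) + 25061)*(32533 + (-30*1)*(-4 - 4*(-2))) = ((-11/9 - ⅑*0) + 25061)*(32533 + (-30*1)*(-4 - 4*(-2))) = ((-11/9 + 0) + 25061)*(32533 - 30*(-4 + 8)) = (-11/9 + 25061)*(32533 - 30*4) = 225538*(32533 - 120)/9 = (225538/9)*32413 = 7310363194/9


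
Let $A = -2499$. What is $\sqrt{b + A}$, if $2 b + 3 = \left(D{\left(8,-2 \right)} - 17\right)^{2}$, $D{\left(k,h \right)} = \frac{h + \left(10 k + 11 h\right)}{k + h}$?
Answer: $\frac{4 i \sqrt{1390}}{3} \approx 49.71 i$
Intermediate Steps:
$D{\left(k,h \right)} = \frac{10 k + 12 h}{h + k}$
$b = \frac{251}{9}$ ($b = - \frac{3}{2} + \frac{\left(\frac{2 \left(5 \cdot 8 + 6 \left(-2\right)\right)}{-2 + 8} - 17\right)^{2}}{2} = - \frac{3}{2} + \frac{\left(\frac{2 \left(40 - 12\right)}{6} - 17\right)^{2}}{2} = - \frac{3}{2} + \frac{\left(2 \cdot \frac{1}{6} \cdot 28 - 17\right)^{2}}{2} = - \frac{3}{2} + \frac{\left(\frac{28}{3} - 17\right)^{2}}{2} = - \frac{3}{2} + \frac{\left(- \frac{23}{3}\right)^{2}}{2} = - \frac{3}{2} + \frac{1}{2} \cdot \frac{529}{9} = - \frac{3}{2} + \frac{529}{18} = \frac{251}{9} \approx 27.889$)
$\sqrt{b + A} = \sqrt{\frac{251}{9} - 2499} = \sqrt{- \frac{22240}{9}} = \frac{4 i \sqrt{1390}}{3}$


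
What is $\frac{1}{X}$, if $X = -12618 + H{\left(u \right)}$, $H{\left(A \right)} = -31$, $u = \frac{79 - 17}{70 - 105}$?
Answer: $- \frac{1}{12649} \approx -7.9058 \cdot 10^{-5}$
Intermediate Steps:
$u = - \frac{62}{35}$ ($u = \frac{62}{-35} = 62 \left(- \frac{1}{35}\right) = - \frac{62}{35} \approx -1.7714$)
$X = -12649$ ($X = -12618 - 31 = -12649$)
$\frac{1}{X} = \frac{1}{-12649} = - \frac{1}{12649}$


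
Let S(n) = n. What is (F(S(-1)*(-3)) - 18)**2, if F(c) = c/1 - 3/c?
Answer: 256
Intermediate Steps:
F(c) = c - 3/c (F(c) = c*1 - 3/c = c - 3/c)
(F(S(-1)*(-3)) - 18)**2 = ((-1*(-3) - 3/((-1*(-3)))) - 18)**2 = ((3 - 3/3) - 18)**2 = ((3 - 3*1/3) - 18)**2 = ((3 - 1) - 18)**2 = (2 - 18)**2 = (-16)**2 = 256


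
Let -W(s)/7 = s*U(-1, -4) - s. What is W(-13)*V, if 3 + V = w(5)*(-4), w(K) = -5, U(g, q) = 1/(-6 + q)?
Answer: -17017/10 ≈ -1701.7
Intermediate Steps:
V = 17 (V = -3 - 5*(-4) = -3 + 20 = 17)
W(s) = 77*s/10 (W(s) = -7*(s/(-6 - 4) - s) = -7*(s/(-10) - s) = -7*(s*(-⅒) - s) = -7*(-s/10 - s) = -(-77)*s/10 = 77*s/10)
W(-13)*V = ((77/10)*(-13))*17 = -1001/10*17 = -17017/10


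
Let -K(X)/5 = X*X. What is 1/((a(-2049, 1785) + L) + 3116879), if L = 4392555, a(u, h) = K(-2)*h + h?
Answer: 1/7475519 ≈ 1.3377e-7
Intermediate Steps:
K(X) = -5*X² (K(X) = -5*X*X = -5*X²)
a(u, h) = -19*h (a(u, h) = (-5*(-2)²)*h + h = (-5*4)*h + h = -20*h + h = -19*h)
1/((a(-2049, 1785) + L) + 3116879) = 1/((-19*1785 + 4392555) + 3116879) = 1/((-33915 + 4392555) + 3116879) = 1/(4358640 + 3116879) = 1/7475519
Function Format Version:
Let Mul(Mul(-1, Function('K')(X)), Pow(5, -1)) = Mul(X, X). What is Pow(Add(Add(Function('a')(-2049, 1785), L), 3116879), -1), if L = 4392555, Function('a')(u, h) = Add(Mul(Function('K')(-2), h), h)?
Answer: Rational(1, 7475519) ≈ 1.3377e-7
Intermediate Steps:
Function('K')(X) = Mul(-5, Pow(X, 2)) (Function('K')(X) = Mul(-5, Mul(X, X)) = Mul(-5, Pow(X, 2)))
Function('a')(u, h) = Mul(-19, h) (Function('a')(u, h) = Add(Mul(Mul(-5, Pow(-2, 2)), h), h) = Add(Mul(Mul(-5, 4), h), h) = Add(Mul(-20, h), h) = Mul(-19, h))
Pow(Add(Add(Function('a')(-2049, 1785), L), 3116879), -1) = Pow(Add(Add(Mul(-19, 1785), 4392555), 3116879), -1) = Pow(Add(Add(-33915, 4392555), 3116879), -1) = Pow(Add(4358640, 3116879), -1) = Pow(7475519, -1) = Rational(1, 7475519)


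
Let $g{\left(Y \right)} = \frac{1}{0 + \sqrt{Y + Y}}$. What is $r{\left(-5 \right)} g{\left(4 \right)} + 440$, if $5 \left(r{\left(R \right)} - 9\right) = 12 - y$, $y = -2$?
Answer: $440 + \frac{59 \sqrt{2}}{20} \approx 444.17$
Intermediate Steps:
$g{\left(Y \right)} = \frac{\sqrt{2}}{2 \sqrt{Y}}$ ($g{\left(Y \right)} = \frac{1}{0 + \sqrt{2 Y}} = \frac{1}{0 + \sqrt{2} \sqrt{Y}} = \frac{1}{\sqrt{2} \sqrt{Y}} = \frac{\sqrt{2}}{2 \sqrt{Y}}$)
$r{\left(R \right)} = \frac{59}{5}$ ($r{\left(R \right)} = 9 + \frac{12 - -2}{5} = 9 + \frac{12 + 2}{5} = 9 + \frac{1}{5} \cdot 14 = 9 + \frac{14}{5} = \frac{59}{5}$)
$r{\left(-5 \right)} g{\left(4 \right)} + 440 = \frac{59 \frac{\sqrt{2}}{2 \cdot 2}}{5} + 440 = \frac{59 \cdot \frac{1}{2} \sqrt{2} \cdot \frac{1}{2}}{5} + 440 = \frac{59 \frac{\sqrt{2}}{4}}{5} + 440 = \frac{59 \sqrt{2}}{20} + 440 = 440 + \frac{59 \sqrt{2}}{20}$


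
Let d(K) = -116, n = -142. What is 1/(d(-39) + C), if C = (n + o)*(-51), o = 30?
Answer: 1/5596 ≈ 0.00017870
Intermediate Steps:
C = 5712 (C = (-142 + 30)*(-51) = -112*(-51) = 5712)
1/(d(-39) + C) = 1/(-116 + 5712) = 1/5596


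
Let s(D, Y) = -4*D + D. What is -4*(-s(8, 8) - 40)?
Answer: 64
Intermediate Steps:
s(D, Y) = -3*D
-4*(-s(8, 8) - 40) = -4*(-(-3)*8 - 40) = -4*(-1*(-24) - 40) = -4*(24 - 40) = -4*(-16) = 64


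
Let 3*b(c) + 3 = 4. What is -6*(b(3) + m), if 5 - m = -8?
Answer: -80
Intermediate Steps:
m = 13 (m = 5 - 1*(-8) = 5 + 8 = 13)
b(c) = ⅓ (b(c) = -1 + (⅓)*4 = -1 + 4/3 = ⅓)
-6*(b(3) + m) = -6*(⅓ + 13) = -6*40/3 = -80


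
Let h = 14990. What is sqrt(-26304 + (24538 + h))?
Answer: 2*sqrt(3306) ≈ 115.00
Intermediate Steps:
sqrt(-26304 + (24538 + h)) = sqrt(-26304 + (24538 + 14990)) = sqrt(-26304 + 39528) = sqrt(13224) = 2*sqrt(3306)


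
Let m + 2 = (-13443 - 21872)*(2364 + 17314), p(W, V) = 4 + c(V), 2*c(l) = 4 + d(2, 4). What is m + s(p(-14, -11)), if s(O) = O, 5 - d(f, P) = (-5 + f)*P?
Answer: -1389857115/2 ≈ -6.9493e+8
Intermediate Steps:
d(f, P) = 5 - P*(-5 + f) (d(f, P) = 5 - (-5 + f)*P = 5 - P*(-5 + f))
c(l) = 21/2 (c(l) = (4 + (5 + 5*4 - 1*4*2))/2 = (4 + (5 + 20 - 8))/2 = (4 + 17)/2 = (1/2)*21 = 21/2)
p(W, V) = 29/2 (p(W, V) = 4 + 21/2 = 29/2)
m = -694928572 (m = -2 + (-13443 - 21872)*(2364 + 17314) = -2 - 35315*19678 = -2 - 694928570 = -694928572)
m + s(p(-14, -11)) = -694928572 + 29/2 = -1389857115/2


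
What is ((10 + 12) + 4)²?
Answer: 676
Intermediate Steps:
((10 + 12) + 4)² = (22 + 4)² = 26² = 676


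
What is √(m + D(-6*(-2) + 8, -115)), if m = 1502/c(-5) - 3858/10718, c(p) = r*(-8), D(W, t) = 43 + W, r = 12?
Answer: √194345447955/64308 ≈ 6.8552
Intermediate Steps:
c(p) = -96 (c(p) = 12*(-8) = -96)
m = -4117201/257232 (m = 1502/(-96) - 3858/10718 = 1502*(-1/96) - 3858*1/10718 = -751/48 - 1929/5359 = -4117201/257232 ≈ -16.006)
√(m + D(-6*(-2) + 8, -115)) = √(-4117201/257232 + (43 + (-6*(-2) + 8))) = √(-4117201/257232 + (43 + (12 + 8))) = √(-4117201/257232 + (43 + 20)) = √(-4117201/257232 + 63) = √(12088415/257232) = √194345447955/64308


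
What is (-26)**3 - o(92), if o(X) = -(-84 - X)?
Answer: -17752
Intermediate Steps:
o(X) = 84 + X
(-26)**3 - o(92) = (-26)**3 - (84 + 92) = -17576 - 1*176 = -17576 - 176 = -17752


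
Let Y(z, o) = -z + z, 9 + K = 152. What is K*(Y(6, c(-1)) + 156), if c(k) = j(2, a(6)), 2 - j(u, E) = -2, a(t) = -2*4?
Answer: 22308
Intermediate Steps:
a(t) = -8
j(u, E) = 4 (j(u, E) = 2 - 1*(-2) = 2 + 2 = 4)
K = 143 (K = -9 + 152 = 143)
c(k) = 4
Y(z, o) = 0
K*(Y(6, c(-1)) + 156) = 143*(0 + 156) = 143*156 = 22308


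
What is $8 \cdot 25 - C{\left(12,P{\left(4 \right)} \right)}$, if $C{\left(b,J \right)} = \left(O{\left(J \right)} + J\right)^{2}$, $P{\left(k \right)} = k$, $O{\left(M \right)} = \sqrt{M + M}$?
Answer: $176 - 16 \sqrt{2} \approx 153.37$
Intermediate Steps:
$O{\left(M \right)} = \sqrt{2} \sqrt{M}$ ($O{\left(M \right)} = \sqrt{2 M} = \sqrt{2} \sqrt{M}$)
$C{\left(b,J \right)} = \left(J + \sqrt{2} \sqrt{J}\right)^{2}$ ($C{\left(b,J \right)} = \left(\sqrt{2} \sqrt{J} + J\right)^{2} = \left(J + \sqrt{2} \sqrt{J}\right)^{2}$)
$8 \cdot 25 - C{\left(12,P{\left(4 \right)} \right)} = 8 \cdot 25 - \left(4 + \sqrt{2} \sqrt{4}\right)^{2} = 200 - \left(4 + \sqrt{2} \cdot 2\right)^{2} = 200 - \left(4 + 2 \sqrt{2}\right)^{2}$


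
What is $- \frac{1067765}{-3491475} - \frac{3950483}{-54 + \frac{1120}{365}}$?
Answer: $\frac{15490675263343}{199712370} \approx 77565.0$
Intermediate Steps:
$- \frac{1067765}{-3491475} - \frac{3950483}{-54 + \frac{1120}{365}} = \left(-1067765\right) \left(- \frac{1}{3491475}\right) - \frac{3950483}{-54 + 1120 \cdot \frac{1}{365}} = \frac{213553}{698295} - \frac{3950483}{-54 + \frac{224}{73}} = \frac{213553}{698295} - \frac{3950483}{- \frac{3718}{73}} = \frac{213553}{698295} - - \frac{288385259}{3718} = \frac{213553}{698295} + \frac{288385259}{3718} = \frac{15490675263343}{199712370}$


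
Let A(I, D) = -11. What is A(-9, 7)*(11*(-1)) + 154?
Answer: 275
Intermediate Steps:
A(-9, 7)*(11*(-1)) + 154 = -121*(-1) + 154 = -11*(-11) + 154 = 121 + 154 = 275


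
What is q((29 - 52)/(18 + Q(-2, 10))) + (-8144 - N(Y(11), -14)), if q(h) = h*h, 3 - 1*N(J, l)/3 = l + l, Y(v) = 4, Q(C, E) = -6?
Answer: -1185599/144 ≈ -8233.3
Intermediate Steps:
N(J, l) = 9 - 6*l (N(J, l) = 9 - 3*(l + l) = 9 - 6*l)
q(h) = h**2
q((29 - 52)/(18 + Q(-2, 10))) + (-8144 - N(Y(11), -14)) = ((29 - 52)/(18 - 6))**2 + (-8144 - (9 - 6*(-14))) = (-23/12)**2 + (-8144 - (9 + 84)) = (-23*1/12)**2 + (-8144 - 1*93) = (-23/12)**2 + (-8144 - 93) = 529/144 - 8237 = -1185599/144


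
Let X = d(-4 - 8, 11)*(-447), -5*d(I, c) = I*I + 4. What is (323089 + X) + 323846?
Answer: 3300831/5 ≈ 6.6017e+5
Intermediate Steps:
d(I, c) = -4/5 - I**2/5 (d(I, c) = -(I*I + 4)/5 = -(I**2 + 4)/5 = -(4 + I**2)/5 = -4/5 - I**2/5)
X = 66156/5 (X = (-4/5 - (-4 - 8)**2/5)*(-447) = (-4/5 - 1/5*(-12)**2)*(-447) = (-4/5 - 1/5*144)*(-447) = (-4/5 - 144/5)*(-447) = -148/5*(-447) = 66156/5 ≈ 13231.)
(323089 + X) + 323846 = (323089 + 66156/5) + 323846 = 1681601/5 + 323846 = 3300831/5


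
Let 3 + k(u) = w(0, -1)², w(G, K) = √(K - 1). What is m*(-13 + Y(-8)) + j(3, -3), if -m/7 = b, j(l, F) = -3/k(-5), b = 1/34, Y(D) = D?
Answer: 837/170 ≈ 4.9235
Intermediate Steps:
w(G, K) = √(-1 + K)
b = 1/34 ≈ 0.029412
k(u) = -5 (k(u) = -3 + (√(-1 - 1))² = -3 + (√(-2))² = -3 + (I*√2)² = -3 - 2 = -5)
j(l, F) = ⅗ (j(l, F) = -3/(-5) = -3*(-⅕) = ⅗)
m = -7/34 (m = -7*1/34 = -7/34 ≈ -0.20588)
m*(-13 + Y(-8)) + j(3, -3) = -7*(-13 - 8)/34 + ⅗ = -7/34*(-21) + ⅗ = 147/34 + ⅗ = 837/170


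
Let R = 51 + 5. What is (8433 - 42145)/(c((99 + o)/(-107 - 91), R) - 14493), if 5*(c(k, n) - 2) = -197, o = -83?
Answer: 42140/18163 ≈ 2.3201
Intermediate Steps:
R = 56
c(k, n) = -187/5 (c(k, n) = 2 + (⅕)*(-197) = 2 - 197/5 = -187/5)
(8433 - 42145)/(c((99 + o)/(-107 - 91), R) - 14493) = (8433 - 42145)/(-187/5 - 14493) = -33712/(-72652/5) = -33712*(-5/72652) = 42140/18163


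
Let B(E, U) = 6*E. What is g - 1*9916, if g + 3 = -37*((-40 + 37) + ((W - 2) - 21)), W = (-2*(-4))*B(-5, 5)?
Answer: -77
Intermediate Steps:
W = -240 (W = (-2*(-4))*(6*(-5)) = 8*(-30) = -240)
g = 9839 (g = -3 - 37*((-40 + 37) + ((-240 - 2) - 21)) = -3 - 37*(-3 + (-242 - 21)) = -3 - 37*(-3 - 263) = -3 - 37*(-266) = -3 + 9842 = 9839)
g - 1*9916 = 9839 - 1*9916 = 9839 - 9916 = -77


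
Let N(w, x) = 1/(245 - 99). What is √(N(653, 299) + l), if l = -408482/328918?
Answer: I*√712040065163178/24011014 ≈ 1.1113*I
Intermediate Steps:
l = -204241/164459 (l = -408482*1/328918 = -204241/164459 ≈ -1.2419)
N(w, x) = 1/146
√(N(653, 299) + l) = √(1/146 - 204241/164459) = √(-29654727/24011014) = I*√712040065163178/24011014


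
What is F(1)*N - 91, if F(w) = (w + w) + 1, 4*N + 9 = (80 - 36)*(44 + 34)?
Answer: 9905/4 ≈ 2476.3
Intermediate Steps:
N = 3423/4 (N = -9/4 + ((80 - 36)*(44 + 34))/4 = -9/4 + (44*78)/4 = -9/4 + (1/4)*3432 = -9/4 + 858 = 3423/4 ≈ 855.75)
F(w) = 1 + 2*w (F(w) = 2*w + 1 = 1 + 2*w)
F(1)*N - 91 = (1 + 2*1)*(3423/4) - 91 = (1 + 2)*(3423/4) - 91 = 3*(3423/4) - 91 = 10269/4 - 91 = 9905/4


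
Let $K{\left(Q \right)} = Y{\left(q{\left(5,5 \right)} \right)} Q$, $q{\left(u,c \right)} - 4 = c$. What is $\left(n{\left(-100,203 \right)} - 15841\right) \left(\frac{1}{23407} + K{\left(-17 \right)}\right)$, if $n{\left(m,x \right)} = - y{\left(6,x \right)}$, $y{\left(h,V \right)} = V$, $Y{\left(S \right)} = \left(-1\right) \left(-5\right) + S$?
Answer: $\frac{89378958060}{23407} \approx 3.8185 \cdot 10^{6}$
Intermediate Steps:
$q{\left(u,c \right)} = 4 + c$
$Y{\left(S \right)} = 5 + S$
$K{\left(Q \right)} = 14 Q$ ($K{\left(Q \right)} = \left(5 + \left(4 + 5\right)\right) Q = \left(5 + 9\right) Q = 14 Q$)
$n{\left(m,x \right)} = - x$
$\left(n{\left(-100,203 \right)} - 15841\right) \left(\frac{1}{23407} + K{\left(-17 \right)}\right) = \left(\left(-1\right) 203 - 15841\right) \left(\frac{1}{23407} + 14 \left(-17\right)\right) = \left(-203 - 15841\right) \left(\frac{1}{23407} - 238\right) = \left(-16044\right) \left(- \frac{5570865}{23407}\right) = \frac{89378958060}{23407}$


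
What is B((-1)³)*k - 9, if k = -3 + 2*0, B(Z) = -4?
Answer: 3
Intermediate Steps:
k = -3 (k = -3 + 0 = -3)
B((-1)³)*k - 9 = -4*(-3) - 9 = 12 - 9 = 3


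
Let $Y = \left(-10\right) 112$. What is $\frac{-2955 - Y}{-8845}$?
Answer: $\frac{367}{1769} \approx 0.20746$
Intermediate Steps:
$Y = -1120$
$\frac{-2955 - Y}{-8845} = \frac{-2955 - -1120}{-8845} = \left(-2955 + 1120\right) \left(- \frac{1}{8845}\right) = \left(-1835\right) \left(- \frac{1}{8845}\right) = \frac{367}{1769}$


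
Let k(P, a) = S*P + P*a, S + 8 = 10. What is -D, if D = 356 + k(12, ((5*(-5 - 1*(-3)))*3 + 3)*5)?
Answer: 1240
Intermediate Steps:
S = 2 (S = -8 + 10 = 2)
k(P, a) = 2*P + P*a
D = -1240 (D = 356 + 12*(2 + ((5*(-5 - 1*(-3)))*3 + 3)*5) = 356 + 12*(2 + ((5*(-5 + 3))*3 + 3)*5) = 356 + 12*(2 + ((5*(-2))*3 + 3)*5) = 356 + 12*(2 + (-10*3 + 3)*5) = 356 + 12*(2 + (-30 + 3)*5) = 356 + 12*(2 - 27*5) = 356 + 12*(2 - 135) = 356 + 12*(-133) = 356 - 1596 = -1240)
-D = -1*(-1240) = 1240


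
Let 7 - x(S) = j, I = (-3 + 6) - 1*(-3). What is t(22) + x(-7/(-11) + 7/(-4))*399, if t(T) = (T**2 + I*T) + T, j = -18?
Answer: 10613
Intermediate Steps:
I = 6 (I = 3 + 3 = 6)
t(T) = T**2 + 7*T (t(T) = (T**2 + 6*T) + T = T**2 + 7*T)
x(S) = 25 (x(S) = 7 - 1*(-18) = 7 + 18 = 25)
t(22) + x(-7/(-11) + 7/(-4))*399 = 22*(7 + 22) + 25*399 = 22*29 + 9975 = 638 + 9975 = 10613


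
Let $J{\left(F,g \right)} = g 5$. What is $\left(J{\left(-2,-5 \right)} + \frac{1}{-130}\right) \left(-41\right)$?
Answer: $\frac{133291}{130} \approx 1025.3$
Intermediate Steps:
$J{\left(F,g \right)} = 5 g$
$\left(J{\left(-2,-5 \right)} + \frac{1}{-130}\right) \left(-41\right) = \left(5 \left(-5\right) + \frac{1}{-130}\right) \left(-41\right) = \left(-25 - \frac{1}{130}\right) \left(-41\right) = \left(- \frac{3251}{130}\right) \left(-41\right) = \frac{133291}{130}$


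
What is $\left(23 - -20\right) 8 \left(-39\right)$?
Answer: $-13416$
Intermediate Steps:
$\left(23 - -20\right) 8 \left(-39\right) = \left(23 + 20\right) 8 \left(-39\right) = 43 \cdot 8 \left(-39\right) = 344 \left(-39\right) = -13416$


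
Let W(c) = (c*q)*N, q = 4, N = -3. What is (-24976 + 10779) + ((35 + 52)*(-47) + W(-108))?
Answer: -16990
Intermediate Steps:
W(c) = -12*c (W(c) = (c*4)*(-3) = (4*c)*(-3) = -12*c)
(-24976 + 10779) + ((35 + 52)*(-47) + W(-108)) = (-24976 + 10779) + ((35 + 52)*(-47) - 12*(-108)) = -14197 + (87*(-47) + 1296) = -14197 + (-4089 + 1296) = -14197 - 2793 = -16990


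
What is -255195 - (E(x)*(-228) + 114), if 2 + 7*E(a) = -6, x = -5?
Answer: -1788987/7 ≈ -2.5557e+5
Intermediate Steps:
E(a) = -8/7 (E(a) = -2/7 + (⅐)*(-6) = -2/7 - 6/7 = -8/7)
-255195 - (E(x)*(-228) + 114) = -255195 - (-8/7*(-228) + 114) = -255195 - (1824/7 + 114) = -255195 - 1*2622/7 = -255195 - 2622/7 = -1788987/7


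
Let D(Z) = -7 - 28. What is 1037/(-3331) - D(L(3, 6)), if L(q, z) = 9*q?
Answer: 115548/3331 ≈ 34.689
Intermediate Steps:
D(Z) = -35
1037/(-3331) - D(L(3, 6)) = 1037/(-3331) - 1*(-35) = 1037*(-1/3331) + 35 = -1037/3331 + 35 = 115548/3331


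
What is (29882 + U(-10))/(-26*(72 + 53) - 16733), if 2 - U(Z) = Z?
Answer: -29894/19983 ≈ -1.4960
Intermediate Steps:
U(Z) = 2 - Z
(29882 + U(-10))/(-26*(72 + 53) - 16733) = (29882 + (2 - 1*(-10)))/(-26*(72 + 53) - 16733) = (29882 + (2 + 10))/(-26*125 - 16733) = (29882 + 12)/(-3250 - 16733) = 29894/(-19983) = 29894*(-1/19983) = -29894/19983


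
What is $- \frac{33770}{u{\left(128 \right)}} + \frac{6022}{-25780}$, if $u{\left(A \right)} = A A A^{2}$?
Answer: $- \frac{202173613329}{865033256960} \approx -0.23372$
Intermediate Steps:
$u{\left(A \right)} = A^{4}$ ($u{\left(A \right)} = A^{2} A^{2} = A^{4}$)
$- \frac{33770}{u{\left(128 \right)}} + \frac{6022}{-25780} = - \frac{33770}{128^{4}} + \frac{6022}{-25780} = - \frac{33770}{268435456} + 6022 \left(- \frac{1}{25780}\right) = \left(-33770\right) \frac{1}{268435456} - \frac{3011}{12890} = - \frac{16885}{134217728} - \frac{3011}{12890} = - \frac{202173613329}{865033256960}$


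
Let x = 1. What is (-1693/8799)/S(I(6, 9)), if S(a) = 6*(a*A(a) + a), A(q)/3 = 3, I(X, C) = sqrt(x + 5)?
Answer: -1693*sqrt(6)/3167640 ≈ -0.0013092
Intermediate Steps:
I(X, C) = sqrt(6) (I(X, C) = sqrt(1 + 5) = sqrt(6))
A(q) = 9 (A(q) = 3*3 = 9)
S(a) = 60*a (S(a) = 6*(a*9 + a) = 6*(9*a + a) = 6*(10*a) = 60*a)
(-1693/8799)/S(I(6, 9)) = (-1693/8799)/((60*sqrt(6))) = (-1693*1/8799)*(sqrt(6)/360) = -1693*sqrt(6)/3167640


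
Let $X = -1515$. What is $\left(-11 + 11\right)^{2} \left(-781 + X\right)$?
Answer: $0$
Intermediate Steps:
$\left(-11 + 11\right)^{2} \left(-781 + X\right) = \left(-11 + 11\right)^{2} \left(-781 - 1515\right) = 0^{2} \left(-2296\right) = 0 \left(-2296\right) = 0$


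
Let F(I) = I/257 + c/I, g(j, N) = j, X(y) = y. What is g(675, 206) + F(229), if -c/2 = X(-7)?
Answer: 39781814/58853 ≈ 675.95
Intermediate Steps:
c = 14 (c = -2*(-7) = 14)
F(I) = 14/I + I/257 (F(I) = I/257 + 14/I = 14/I + I/257)
g(675, 206) + F(229) = 675 + (14/229 + (1/257)*229) = 675 + (14*(1/229) + 229/257) = 675 + (14/229 + 229/257) = 675 + 56039/58853 = 39781814/58853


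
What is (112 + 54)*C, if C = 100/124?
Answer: 4150/31 ≈ 133.87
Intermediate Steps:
C = 25/31 (C = 100*(1/124) = 25/31 ≈ 0.80645)
(112 + 54)*C = (112 + 54)*(25/31) = 166*(25/31) = 4150/31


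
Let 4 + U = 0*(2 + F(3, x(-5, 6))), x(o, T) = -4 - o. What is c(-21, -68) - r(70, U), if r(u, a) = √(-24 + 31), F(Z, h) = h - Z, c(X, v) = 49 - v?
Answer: 117 - √7 ≈ 114.35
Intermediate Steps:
U = -4 (U = -4 + 0*(2 + ((-4 - 1*(-5)) - 1*3)) = -4 + 0*(2 + ((-4 + 5) - 3)) = -4 + 0*(2 + (1 - 3)) = -4 + 0*(2 - 2) = -4 + 0*0 = -4 + 0 = -4)
r(u, a) = √7
c(-21, -68) - r(70, U) = (49 - 1*(-68)) - √7 = (49 + 68) - √7 = 117 - √7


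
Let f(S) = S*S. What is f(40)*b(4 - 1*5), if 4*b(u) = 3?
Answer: 1200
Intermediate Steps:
b(u) = ¾ (b(u) = (¼)*3 = ¾)
f(S) = S²
f(40)*b(4 - 1*5) = 40²*(¾) = 1600*(¾) = 1200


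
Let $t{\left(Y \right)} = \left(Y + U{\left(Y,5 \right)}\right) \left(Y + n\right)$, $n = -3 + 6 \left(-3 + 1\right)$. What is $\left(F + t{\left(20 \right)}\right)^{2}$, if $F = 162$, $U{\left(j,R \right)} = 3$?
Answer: $76729$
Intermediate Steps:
$n = -15$ ($n = -3 + 6 \left(-2\right) = -3 - 12 = -15$)
$t{\left(Y \right)} = \left(-15 + Y\right) \left(3 + Y\right)$ ($t{\left(Y \right)} = \left(Y + 3\right) \left(Y - 15\right) = \left(3 + Y\right) \left(-15 + Y\right) = \left(-15 + Y\right) \left(3 + Y\right)$)
$\left(F + t{\left(20 \right)}\right)^{2} = \left(162 - \left(285 - 400\right)\right)^{2} = \left(162 - -115\right)^{2} = \left(162 + 115\right)^{2} = 277^{2} = 76729$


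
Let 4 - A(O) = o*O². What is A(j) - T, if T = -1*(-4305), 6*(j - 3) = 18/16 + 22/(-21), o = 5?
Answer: -4416208109/1016064 ≈ -4346.4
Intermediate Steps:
j = 3037/1008 (j = 3 + (18/16 + 22/(-21))/6 = 3 + (18*(1/16) + 22*(-1/21))/6 = 3 + (9/8 - 22/21)/6 = 3 + (⅙)*(13/168) = 3 + 13/1008 = 3037/1008 ≈ 3.0129)
A(O) = 4 - 5*O²
T = 4305
A(j) - T = (4 - 5*(3037/1008)²) - 1*4305 = (4 - 5*9223369/1016064) - 4305 = (4 - 46116845/1016064) - 4305 = -42052589/1016064 - 4305 = -4416208109/1016064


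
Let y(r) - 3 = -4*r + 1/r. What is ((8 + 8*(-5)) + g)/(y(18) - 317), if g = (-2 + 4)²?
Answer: 504/6947 ≈ 0.072549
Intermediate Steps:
y(r) = 3 + 1/r - 4*r (y(r) = 3 + (-4*r + 1/r) = 3 + (1/r - 4*r) = 3 + 1/r - 4*r)
g = 4 (g = 2² = 4)
((8 + 8*(-5)) + g)/(y(18) - 317) = ((8 + 8*(-5)) + 4)/((3 + 1/18 - 4*18) - 317) = ((8 - 40) + 4)/((3 + 1/18 - 72) - 317) = (-32 + 4)/(-1241/18 - 317) = -28/(-6947/18) = -28*(-18/6947) = 504/6947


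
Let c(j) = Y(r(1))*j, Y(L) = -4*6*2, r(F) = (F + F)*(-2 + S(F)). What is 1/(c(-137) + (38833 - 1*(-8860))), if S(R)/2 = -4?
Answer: 1/54269 ≈ 1.8427e-5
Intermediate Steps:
S(R) = -8 (S(R) = 2*(-4) = -8)
r(F) = -20*F (r(F) = (F + F)*(-2 - 8) = (2*F)*(-10) = -20*F)
Y(L) = -48 (Y(L) = -24*2 = -48)
c(j) = -48*j
1/(c(-137) + (38833 - 1*(-8860))) = 1/(-48*(-137) + (38833 - 1*(-8860))) = 1/(6576 + (38833 + 8860)) = 1/(6576 + 47693) = 1/54269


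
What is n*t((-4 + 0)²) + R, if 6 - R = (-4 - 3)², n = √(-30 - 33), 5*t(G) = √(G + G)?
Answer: -43 + 12*I*√14/5 ≈ -43.0 + 8.98*I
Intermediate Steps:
t(G) = √2*√G/5 (t(G) = √(G + G)/5 = √(2*G)/5 = (√2*√G)/5 = √2*√G/5)
n = 3*I*√7 (n = √(-63) = 3*I*√7 ≈ 7.9373*I)
R = -43 (R = 6 - (-4 - 3)² = 6 - 1*(-7)² = 6 - 1*49 = 6 - 49 = -43)
n*t((-4 + 0)²) + R = (3*I*√7)*(√2*√((-4 + 0)²)/5) - 43 = (3*I*√7)*(√2*√((-4)²)/5) - 43 = (3*I*√7)*(√2*√16/5) - 43 = (3*I*√7)*((⅕)*√2*4) - 43 = (3*I*√7)*(4*√2/5) - 43 = 12*I*√14/5 - 43 = -43 + 12*I*√14/5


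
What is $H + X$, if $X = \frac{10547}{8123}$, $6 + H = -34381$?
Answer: $- \frac{279315054}{8123} \approx -34386.0$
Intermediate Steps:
$H = -34387$ ($H = -6 - 34381 = -34387$)
$X = \frac{10547}{8123}$ ($X = 10547 \cdot \frac{1}{8123} = \frac{10547}{8123} \approx 1.2984$)
$H + X = -34387 + \frac{10547}{8123} = - \frac{279315054}{8123}$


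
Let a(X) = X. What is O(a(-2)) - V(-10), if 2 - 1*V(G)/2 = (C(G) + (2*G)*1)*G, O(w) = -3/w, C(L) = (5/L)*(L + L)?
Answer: 395/2 ≈ 197.50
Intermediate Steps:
C(L) = 10 (C(L) = (5/L)*(2*L) = 10)
V(G) = 4 - 2*G*(10 + 2*G) (V(G) = 4 - 2*(10 + (2*G)*1)*G = 4 - 2*(10 + 2*G)*G = 4 - 2*G*(10 + 2*G))
O(a(-2)) - V(-10) = -3/(-2) - (4 - 20*(-10) - 4*(-10)²) = -3*(-½) - (4 + 200 - 4*100) = 3/2 - (4 + 200 - 400) = 3/2 - 1*(-196) = 3/2 + 196 = 395/2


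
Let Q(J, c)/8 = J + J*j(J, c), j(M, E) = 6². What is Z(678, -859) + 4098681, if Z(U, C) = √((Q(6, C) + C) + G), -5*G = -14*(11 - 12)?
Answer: 4098681 + √22855/5 ≈ 4.0987e+6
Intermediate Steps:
j(M, E) = 36
Q(J, c) = 296*J (Q(J, c) = 8*(J + J*36) = 8*(J + 36*J) = 8*(37*J) = 296*J)
G = -14/5 (G = -(-14)*(11 - 12)/5 = -(-14)*(-1)/5 = -⅕*14 = -14/5 ≈ -2.8000)
Z(U, C) = √(8866/5 + C) (Z(U, C) = √((296*6 + C) - 14/5) = √((1776 + C) - 14/5) = √(8866/5 + C))
Z(678, -859) + 4098681 = √(44330 + 25*(-859))/5 + 4098681 = √(44330 - 21475)/5 + 4098681 = √22855/5 + 4098681 = 4098681 + √22855/5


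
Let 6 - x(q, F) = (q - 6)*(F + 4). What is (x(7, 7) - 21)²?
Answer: 676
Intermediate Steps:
x(q, F) = 6 - (-6 + q)*(4 + F) (x(q, F) = 6 - (q - 6)*(F + 4) = 6 - (-6 + q)*(4 + F))
(x(7, 7) - 21)² = ((30 - 4*7 + 6*7 - 1*7*7) - 21)² = ((30 - 28 + 42 - 49) - 21)² = (-5 - 21)² = (-26)² = 676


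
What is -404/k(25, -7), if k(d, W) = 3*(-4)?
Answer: 101/3 ≈ 33.667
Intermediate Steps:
k(d, W) = -12
-404/k(25, -7) = -404/(-12) = -404*(-1/12) = 101/3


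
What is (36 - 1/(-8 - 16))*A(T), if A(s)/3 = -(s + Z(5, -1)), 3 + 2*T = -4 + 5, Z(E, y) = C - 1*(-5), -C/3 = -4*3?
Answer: -4325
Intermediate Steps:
C = 36 (C = -(-12)*3 = -3*(-12) = 36)
Z(E, y) = 41 (Z(E, y) = 36 - 1*(-5) = 36 + 5 = 41)
T = -1 (T = -3/2 + (-4 + 5)/2 = -3/2 + (½)*1 = -3/2 + ½ = -1)
A(s) = -123 - 3*s (A(s) = 3*(-(s + 41)) = 3*(-(41 + s)) = 3*(-41 - s) = -123 - 3*s)
(36 - 1/(-8 - 16))*A(T) = (36 - 1/(-8 - 16))*(-123 - 3*(-1)) = (36 - 1/(-24))*(-123 + 3) = (36 - 1*(-1/24))*(-120) = (36 + 1/24)*(-120) = (865/24)*(-120) = -4325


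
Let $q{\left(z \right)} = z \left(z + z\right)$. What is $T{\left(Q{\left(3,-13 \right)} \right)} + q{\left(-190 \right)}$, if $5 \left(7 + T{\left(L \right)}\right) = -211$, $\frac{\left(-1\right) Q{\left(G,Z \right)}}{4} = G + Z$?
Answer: $\frac{360754}{5} \approx 72151.0$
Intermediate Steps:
$Q{\left(G,Z \right)} = - 4 G - 4 Z$ ($Q{\left(G,Z \right)} = - 4 \left(G + Z\right) = - 4 G - 4 Z$)
$q{\left(z \right)} = 2 z^{2}$ ($q{\left(z \right)} = z 2 z = 2 z^{2}$)
$T{\left(L \right)} = - \frac{246}{5}$ ($T{\left(L \right)} = -7 + \frac{1}{5} \left(-211\right) = -7 - \frac{211}{5} = - \frac{246}{5}$)
$T{\left(Q{\left(3,-13 \right)} \right)} + q{\left(-190 \right)} = - \frac{246}{5} + 2 \left(-190\right)^{2} = - \frac{246}{5} + 2 \cdot 36100 = - \frac{246}{5} + 72200 = \frac{360754}{5}$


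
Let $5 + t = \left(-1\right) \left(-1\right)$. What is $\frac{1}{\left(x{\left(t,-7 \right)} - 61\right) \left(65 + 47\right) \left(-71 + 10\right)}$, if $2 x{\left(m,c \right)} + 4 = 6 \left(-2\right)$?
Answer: $\frac{1}{471408} \approx 2.1213 \cdot 10^{-6}$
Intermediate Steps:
$t = -4$ ($t = -5 - -1 = -5 + 1 = -4$)
$x{\left(m,c \right)} = -8$ ($x{\left(m,c \right)} = -2 + \frac{6 \left(-2\right)}{2} = -2 + \frac{1}{2} \left(-12\right) = -2 - 6 = -8$)
$\frac{1}{\left(x{\left(t,-7 \right)} - 61\right) \left(65 + 47\right) \left(-71 + 10\right)} = \frac{1}{\left(-8 - 61\right) \left(65 + 47\right) \left(-71 + 10\right)} = \frac{1}{\left(-69\right) 112 \left(-61\right)} = \frac{1}{\left(-7728\right) \left(-61\right)} = \frac{1}{471408}$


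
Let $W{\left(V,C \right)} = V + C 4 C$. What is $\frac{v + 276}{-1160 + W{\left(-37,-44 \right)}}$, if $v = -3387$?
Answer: $- \frac{3111}{6547} \approx -0.47518$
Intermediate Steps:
$W{\left(V,C \right)} = V + 4 C^{2}$
$\frac{v + 276}{-1160 + W{\left(-37,-44 \right)}} = \frac{-3387 + 276}{-1160 - \left(37 - 4 \left(-44\right)^{2}\right)} = - \frac{3111}{-1160 + \left(-37 + 4 \cdot 1936\right)} = - \frac{3111}{-1160 + \left(-37 + 7744\right)} = - \frac{3111}{-1160 + 7707} = - \frac{3111}{6547}$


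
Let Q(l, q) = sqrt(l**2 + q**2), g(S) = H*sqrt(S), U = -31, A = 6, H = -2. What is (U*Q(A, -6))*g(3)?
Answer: 372*sqrt(6) ≈ 911.21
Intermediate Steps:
g(S) = -2*sqrt(S)
(U*Q(A, -6))*g(3) = (-31*sqrt(6**2 + (-6)**2))*(-2*sqrt(3)) = (-31*sqrt(36 + 36))*(-2*sqrt(3)) = (-186*sqrt(2))*(-2*sqrt(3)) = 372*sqrt(6)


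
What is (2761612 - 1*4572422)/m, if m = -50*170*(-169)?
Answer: -181081/143650 ≈ -1.2606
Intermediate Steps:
m = 1436500 (m = -8500*(-169) = 1436500)
(2761612 - 1*4572422)/m = (2761612 - 1*4572422)/1436500 = (2761612 - 4572422)*(1/1436500) = -1810810*1/1436500 = -181081/143650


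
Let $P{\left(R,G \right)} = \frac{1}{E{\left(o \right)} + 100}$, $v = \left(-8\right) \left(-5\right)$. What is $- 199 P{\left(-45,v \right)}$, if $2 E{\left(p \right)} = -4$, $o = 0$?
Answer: $- \frac{199}{98} \approx -2.0306$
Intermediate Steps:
$v = 40$
$E{\left(p \right)} = -2$ ($E{\left(p \right)} = \frac{1}{2} \left(-4\right) = -2$)
$P{\left(R,G \right)} = \frac{1}{98}$ ($P{\left(R,G \right)} = \frac{1}{-2 + 100} = \frac{1}{98}$)
$- 199 P{\left(-45,v \right)} = \left(-199\right) \frac{1}{98} = - \frac{199}{98}$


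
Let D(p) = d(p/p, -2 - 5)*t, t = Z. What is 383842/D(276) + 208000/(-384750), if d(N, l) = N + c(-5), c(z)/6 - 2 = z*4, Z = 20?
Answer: -296256659/1646730 ≈ -179.91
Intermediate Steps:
t = 20
c(z) = 12 + 24*z (c(z) = 12 + 6*(z*4) = 12 + 6*(4*z) = 12 + 24*z)
d(N, l) = -108 + N (d(N, l) = N + (12 + 24*(-5)) = N + (12 - 120) = N - 108 = -108 + N)
D(p) = -2140 (D(p) = (-108 + p/p)*20 = (-108 + 1)*20 = -107*20 = -2140)
383842/D(276) + 208000/(-384750) = 383842/(-2140) + 208000/(-384750) = 383842*(-1/2140) + 208000*(-1/384750) = -191921/1070 - 832/1539 = -296256659/1646730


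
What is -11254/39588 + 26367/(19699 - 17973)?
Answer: 128049049/8541111 ≈ 14.992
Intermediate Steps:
-11254/39588 + 26367/(19699 - 17973) = -11254*1/39588 + 26367/1726 = -5627/19794 + 26367*(1/1726) = -5627/19794 + 26367/1726 = 128049049/8541111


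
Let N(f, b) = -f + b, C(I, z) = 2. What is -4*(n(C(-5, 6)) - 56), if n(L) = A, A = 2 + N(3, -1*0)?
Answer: 228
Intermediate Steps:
N(f, b) = b - f
A = -1 (A = 2 + (-1*0 - 1*3) = 2 + (0 - 3) = 2 - 3 = -1)
n(L) = -1
-4*(n(C(-5, 6)) - 56) = -4*(-1 - 56) = -4*(-57) = 228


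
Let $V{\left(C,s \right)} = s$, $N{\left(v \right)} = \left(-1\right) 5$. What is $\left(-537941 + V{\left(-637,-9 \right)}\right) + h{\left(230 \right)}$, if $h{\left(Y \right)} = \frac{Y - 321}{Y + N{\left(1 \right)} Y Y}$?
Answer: $- \frac{142164046409}{264270} \approx -5.3795 \cdot 10^{5}$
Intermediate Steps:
$N{\left(v \right)} = -5$
$h{\left(Y \right)} = \frac{-321 + Y}{Y - 5 Y^{2}}$ ($h{\left(Y \right)} = \frac{Y - 321}{Y + - 5 Y Y} = \frac{-321 + Y}{Y - 5 Y^{2}}$)
$\left(-537941 + V{\left(-637,-9 \right)}\right) + h{\left(230 \right)} = \left(-537941 - 9\right) + \frac{-321 + 230}{230 \left(1 - 1150\right)} = -537950 + \frac{1}{230} \frac{1}{1 - 1150} \left(-91\right) = -537950 + \frac{1}{230} \frac{1}{-1149} \left(-91\right) = -537950 + \frac{1}{230} \left(- \frac{1}{1149}\right) \left(-91\right) = -537950 + \frac{91}{264270} = - \frac{142164046409}{264270}$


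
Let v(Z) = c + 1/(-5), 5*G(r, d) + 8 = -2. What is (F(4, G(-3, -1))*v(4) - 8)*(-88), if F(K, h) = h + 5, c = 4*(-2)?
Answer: 14344/5 ≈ 2868.8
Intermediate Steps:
G(r, d) = -2 (G(r, d) = -8/5 + (1/5)*(-2) = -8/5 - 2/5 = -2)
c = -8
F(K, h) = 5 + h
v(Z) = -41/5 (v(Z) = -8 + 1/(-5) = -8 - 1/5 = -41/5)
(F(4, G(-3, -1))*v(4) - 8)*(-88) = ((5 - 2)*(-41/5) - 8)*(-88) = (3*(-41/5) - 8)*(-88) = (-123/5 - 8)*(-88) = -163/5*(-88) = 14344/5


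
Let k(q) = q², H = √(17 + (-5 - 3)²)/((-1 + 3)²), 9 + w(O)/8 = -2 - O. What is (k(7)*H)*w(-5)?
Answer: -5292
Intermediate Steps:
w(O) = -88 - 8*O (w(O) = -72 + 8*(-2 - O) = -72 + (-16 - 8*O) = -88 - 8*O)
H = 9/4 (H = √(17 + (-8)²)/(2²) = √(17 + 64)/4 = √81*(¼) = 9*(¼) = 9/4 ≈ 2.2500)
(k(7)*H)*w(-5) = (7²*(9/4))*(-88 - 8*(-5)) = (49*(9/4))*(-88 + 40) = (441/4)*(-48) = -5292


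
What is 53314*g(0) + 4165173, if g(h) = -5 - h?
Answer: 3898603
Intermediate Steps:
53314*g(0) + 4165173 = 53314*(-5 - 1*0) + 4165173 = 53314*(-5 + 0) + 4165173 = 53314*(-5) + 4165173 = -266570 + 4165173 = 3898603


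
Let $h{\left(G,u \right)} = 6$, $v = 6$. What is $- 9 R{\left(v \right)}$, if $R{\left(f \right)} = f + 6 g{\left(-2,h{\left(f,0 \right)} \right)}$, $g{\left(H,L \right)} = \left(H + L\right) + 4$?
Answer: $-486$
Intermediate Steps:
$g{\left(H,L \right)} = 4 + H + L$
$R{\left(f \right)} = 48 + f$ ($R{\left(f \right)} = f + 6 \left(4 - 2 + 6\right) = f + 6 \cdot 8 = f + 48 = 48 + f$)
$- 9 R{\left(v \right)} = - 9 \left(48 + 6\right) = \left(-9\right) 54 = -486$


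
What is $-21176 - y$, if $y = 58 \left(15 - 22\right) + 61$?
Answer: $-20831$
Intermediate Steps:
$y = -345$ ($y = 58 \left(-7\right) + 61 = -406 + 61 = -345$)
$-21176 - y = -21176 - -345 = -21176 + 345 = -20831$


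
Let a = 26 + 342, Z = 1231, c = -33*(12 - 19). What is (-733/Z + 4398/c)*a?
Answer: 643339440/94787 ≈ 6787.2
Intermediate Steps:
c = 231 (c = -33*(-7) = 231)
a = 368
(-733/Z + 4398/c)*a = (-733/1231 + 4398/231)*368 = (-733*1/1231 + 4398*(1/231))*368 = (-733/1231 + 1466/77)*368 = (1748205/94787)*368 = 643339440/94787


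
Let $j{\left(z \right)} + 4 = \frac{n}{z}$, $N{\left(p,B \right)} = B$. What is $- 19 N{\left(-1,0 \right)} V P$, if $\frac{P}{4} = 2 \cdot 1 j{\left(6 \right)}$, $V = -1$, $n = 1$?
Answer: $0$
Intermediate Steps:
$j{\left(z \right)} = -4 + \frac{1}{z}$ ($j{\left(z \right)} = -4 + 1 \frac{1}{z} = -4 + \frac{1}{z}$)
$P = - \frac{92}{3}$ ($P = 4 \cdot 2 \cdot 1 \left(-4 + \frac{1}{6}\right) = 4 \cdot 2 \left(-4 + \frac{1}{6}\right) = 4 \cdot 2 \left(- \frac{23}{6}\right) = 4 \left(- \frac{23}{3}\right) = - \frac{92}{3} \approx -30.667$)
$- 19 N{\left(-1,0 \right)} V P = - 19 \cdot 0 \left(-1\right) \left(- \frac{92}{3}\right) = \left(-19\right) 0 \left(- \frac{92}{3}\right) = 0 \left(- \frac{92}{3}\right) = 0$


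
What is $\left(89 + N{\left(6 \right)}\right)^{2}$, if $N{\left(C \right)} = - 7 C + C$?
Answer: $2809$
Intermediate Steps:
$N{\left(C \right)} = - 6 C$
$\left(89 + N{\left(6 \right)}\right)^{2} = \left(89 - 36\right)^{2} = 53^{2} = 2809$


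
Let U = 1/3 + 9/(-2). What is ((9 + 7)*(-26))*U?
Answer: 5200/3 ≈ 1733.3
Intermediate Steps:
U = -25/6 (U = 1*(⅓) + 9*(-½) = ⅓ - 9/2 = -25/6 ≈ -4.1667)
((9 + 7)*(-26))*U = ((9 + 7)*(-26))*(-25/6) = (16*(-26))*(-25/6) = -416*(-25/6) = 5200/3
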